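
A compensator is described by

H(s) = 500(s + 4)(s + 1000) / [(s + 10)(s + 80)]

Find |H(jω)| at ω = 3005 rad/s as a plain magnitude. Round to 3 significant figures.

527

At s = jω = j3005:
zero (s+4): 4 + j3005 → |·| = √(4²+3005²) = √9030041 ≈ 3005, ∠ = arctan(3005/4) ≈ 89.92°
zero (s+1000): 1000 + j3005 → |·| = √(1000²+3005²) = √10030025 ≈ 3167, ∠ = arctan(3005/1000) ≈ 71.59°
pole (s+10): 10 + j3005 → |·| = √(10²+3005²) = √9030125 ≈ 3005, ∠ = arctan(3005/10) ≈ 89.81°
pole (s+80): 80 + j3005 → |·| = √(80²+3005²) = √9036425 ≈ 3006.1, ∠ = arctan(3005/80) ≈ 88.48°
|H| = 500 · 9.5168e+06 / 9.0333e+06 ≈ 526.76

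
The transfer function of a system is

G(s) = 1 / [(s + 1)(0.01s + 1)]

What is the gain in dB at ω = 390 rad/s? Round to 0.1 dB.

At ω = 390 rad/s:
pole (1 + j390·1) = 1 + j390 → |·| ≈ 390, ∠ ≈ 89.85°
pole (1 + j390·0.01) = 1 + j3.9 → |·| ≈ 4.0262, ∠ ≈ 75.62°
|G| = 1 · 1 / (390 · 4.0262) ≈ 0.00063685
Gain = 20 log₁₀(0.00063685) ≈ -63.92 dB

-63.9 dB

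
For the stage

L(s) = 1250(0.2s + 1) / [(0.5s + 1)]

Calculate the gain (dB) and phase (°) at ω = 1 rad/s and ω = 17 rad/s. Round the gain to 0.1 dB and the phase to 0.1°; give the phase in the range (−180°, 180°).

ω = 1: 61.1 dB, -15.3°; ω = 17: 54.3 dB, -9.7°

At ω = 1 rad/s:
zero (1 + j1·0.2) = 1 + j0.2 → |·| ≈ 1.0198, ∠ ≈ 11.31°
pole (1 + j1·0.5) = 1 + j0.5 → |·| ≈ 1.118, ∠ ≈ 26.57°
|L| = 1250 · 1.0198 / (1.118) ≈ 1140.2
Gain = 20 log₁₀(1140.2) ≈ 61.14 dB
∠L = (11.31°) − (26.57°) = -15.26°

At ω = 17 rad/s:
zero (1 + j17·0.2) = 1 + j3.4 → |·| ≈ 3.544, ∠ ≈ 73.61°
pole (1 + j17·0.5) = 1 + j8.5 → |·| ≈ 8.5586, ∠ ≈ 83.29°
|L| = 1250 · 3.544 / (8.5586) ≈ 517.61
Gain = 20 log₁₀(517.61) ≈ 54.28 dB
∠L = (73.61°) − (83.29°) = -9.68°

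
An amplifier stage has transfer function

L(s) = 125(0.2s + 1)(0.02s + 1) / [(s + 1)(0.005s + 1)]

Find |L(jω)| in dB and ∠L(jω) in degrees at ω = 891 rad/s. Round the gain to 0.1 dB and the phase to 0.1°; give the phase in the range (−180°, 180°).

39.8 dB, 9.2°

At ω = 891 rad/s:
zero (1 + j891·0.2) = 1 + j178.2 → |·| ≈ 178.2, ∠ ≈ 89.68°
zero (1 + j891·0.02) = 1 + j17.82 → |·| ≈ 17.848, ∠ ≈ 86.79°
pole (1 + j891·1) = 1 + j891 → |·| ≈ 891, ∠ ≈ 89.94°
pole (1 + j891·0.005) = 1 + j4.455 → |·| ≈ 4.5659, ∠ ≈ 77.35°
|L| = 125 · 178.2 · 17.848 / (891 · 4.5659) ≈ 97.724
Gain = 20 log₁₀(97.724) ≈ 39.80 dB
∠L = (89.68° + 86.79°) − (89.94° + 77.35°) = 9.18°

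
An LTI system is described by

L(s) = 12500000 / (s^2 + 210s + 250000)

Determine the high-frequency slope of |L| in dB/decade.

Each pole contributes −20 dB/decade at high frequency; each zero contributes +20 dB/decade.
Net: 0 zero(s) − 2 pole(s) → -40 dB/decade.

-40 dB/decade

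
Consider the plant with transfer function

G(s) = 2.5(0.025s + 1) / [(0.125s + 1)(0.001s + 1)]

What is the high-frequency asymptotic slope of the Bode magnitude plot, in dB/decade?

-20 dB/decade

Each pole contributes −20 dB/decade at high frequency; each zero contributes +20 dB/decade.
Net: 1 zero(s) − 2 pole(s) → -20 dB/decade.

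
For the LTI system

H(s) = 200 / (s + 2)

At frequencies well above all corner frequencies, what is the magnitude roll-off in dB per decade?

-20 dB/decade

Each pole contributes −20 dB/decade at high frequency; each zero contributes +20 dB/decade.
Net: 0 zero(s) − 1 pole(s) → -20 dB/decade.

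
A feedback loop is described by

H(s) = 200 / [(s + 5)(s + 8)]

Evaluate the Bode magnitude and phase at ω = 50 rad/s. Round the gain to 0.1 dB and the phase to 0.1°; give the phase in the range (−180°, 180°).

-22.1 dB, -165.2°

At s = jω = j50:
pole (s+5): 5 + j50 → |·| = √(5²+50²) = √2525 ≈ 50.249, ∠ = arctan(50/5) ≈ 84.29°
pole (s+8): 8 + j50 → |·| = √(8²+50²) = √2564 ≈ 50.636, ∠ = arctan(50/8) ≈ 80.91°
|H| = 200 / 2544.4 ≈ 0.078604
Gain = 20 log₁₀(0.078604) ≈ -22.09 dB
∠H = 0.00° − 165.20° = -165.20°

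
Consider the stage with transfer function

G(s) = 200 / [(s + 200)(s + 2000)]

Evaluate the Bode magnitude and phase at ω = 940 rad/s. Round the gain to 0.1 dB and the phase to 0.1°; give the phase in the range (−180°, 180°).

At s = jω = j940:
pole (s+200): 200 + j940 → |·| = √(200²+940²) = √923600 ≈ 961.04, ∠ = arctan(940/200) ≈ 77.99°
pole (s+2000): 2000 + j940 → |·| = √(2000²+940²) = √4883600 ≈ 2209.9, ∠ = arctan(940/2000) ≈ 25.17°
|G| = 200 / 2.1238e+06 ≈ 9.4171e-05
Gain = 20 log₁₀(9.4171e-05) ≈ -80.52 dB
∠G = 0.00° − 103.16° = -103.16°

-80.5 dB, -103.2°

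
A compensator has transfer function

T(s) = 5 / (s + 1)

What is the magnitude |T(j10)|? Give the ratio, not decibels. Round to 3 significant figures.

At s = jω = j10:
pole (s+1): 1 + j10 → |·| = √(1²+10²) = √101 ≈ 10.05, ∠ = arctan(10/1) ≈ 84.29°
|T| = 5 / 10.05 ≈ 0.49751

0.498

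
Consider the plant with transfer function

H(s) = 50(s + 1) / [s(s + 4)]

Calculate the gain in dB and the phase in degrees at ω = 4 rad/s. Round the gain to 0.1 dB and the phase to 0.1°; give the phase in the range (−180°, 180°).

19.2 dB, -59.0°

At s = jω = j4:
zero (s+1): 1 + j4 → |·| = √(1²+4²) = √17 ≈ 4.1231, ∠ = arctan(4/1) ≈ 75.96°
pole (s+4): 4 + j4 → |·| = √(4²+4²) = √32 ≈ 5.6569, ∠ = arctan(4/4) ≈ 45.00°
pole at origin: |s| = 4, ∠ = 90.00° (in denominator)
|H| = 50 · 4.1231 / 22.628 ≈ 9.1106
Gain = 20 log₁₀(9.1106) ≈ 19.19 dB
∠H = 75.96° − 135.00° = -59.04°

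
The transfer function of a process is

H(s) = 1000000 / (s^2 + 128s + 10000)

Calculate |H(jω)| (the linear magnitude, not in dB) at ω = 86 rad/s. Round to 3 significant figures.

At s = jω = j86:
quadratic: (j86)² + 128·j86 + 10000 = 2604 + j11008 → |·| ≈ 11312, ∠ ≈ 76.69°
|H| = 1000000 / 11312 ≈ 88.402

88.4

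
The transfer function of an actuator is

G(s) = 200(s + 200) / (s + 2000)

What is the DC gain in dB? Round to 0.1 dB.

G(0) = 200·200 / (2000) = 20
20 log₁₀(20) ≈ 26.02 dB

26.0 dB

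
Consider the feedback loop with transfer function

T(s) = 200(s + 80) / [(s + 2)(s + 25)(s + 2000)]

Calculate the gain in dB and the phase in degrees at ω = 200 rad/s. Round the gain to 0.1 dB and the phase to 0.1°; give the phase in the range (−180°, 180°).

At s = jω = j200:
zero (s+80): 80 + j200 → |·| = √(80²+200²) = √46400 ≈ 215.41, ∠ = arctan(200/80) ≈ 68.20°
pole (s+2): 2 + j200 → |·| = √(2²+200²) = √40004 ≈ 200.01, ∠ = arctan(200/2) ≈ 89.43°
pole (s+25): 25 + j200 → |·| = √(25²+200²) = √40625 ≈ 201.56, ∠ = arctan(200/25) ≈ 82.87°
pole (s+2000): 2000 + j200 → |·| = √(2000²+200²) = √4040000 ≈ 2010, ∠ = arctan(200/2000) ≈ 5.71°
|T| = 200 · 215.41 / 8.1031e+07 ≈ 0.00053167
Gain = 20 log₁₀(0.00053167) ≈ -65.49 dB
∠T = 68.20° − 178.01° = -109.81°

-65.5 dB, -109.8°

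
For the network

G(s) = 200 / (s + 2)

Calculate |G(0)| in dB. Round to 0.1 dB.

G(0) = 200 / 2 = 100
20 log₁₀(100) ≈ 40.00 dB

40.0 dB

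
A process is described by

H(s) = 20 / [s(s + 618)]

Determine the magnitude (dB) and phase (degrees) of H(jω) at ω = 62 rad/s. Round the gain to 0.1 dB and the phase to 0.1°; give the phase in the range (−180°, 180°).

-65.7 dB, -95.7°

At s = jω = j62:
pole (s+618): 618 + j62 → |·| = √(618²+62²) = √385768 ≈ 621.1, ∠ = arctan(62/618) ≈ 5.73°
pole at origin: |s| = 62, ∠ = 90.00° (in denominator)
|H| = 20 / 38508 ≈ 0.00051937
Gain = 20 log₁₀(0.00051937) ≈ -65.69 dB
∠H = 0.00° − 95.73° = -95.73°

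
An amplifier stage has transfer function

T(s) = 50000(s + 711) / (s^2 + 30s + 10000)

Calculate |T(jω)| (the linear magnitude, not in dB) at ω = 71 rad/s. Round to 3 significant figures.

At s = jω = j71:
zero (s+711): 711 + j71 → |·| = √(711²+71²) = √510562 ≈ 714.54, ∠ = arctan(71/711) ≈ 5.70°
quadratic: (j71)² + 30·j71 + 10000 = 4959 + j2130 → |·| ≈ 5397.1, ∠ ≈ 23.24°
|T| = 50000 · 714.54 / 5397.1 ≈ 6619.7

6.62e+03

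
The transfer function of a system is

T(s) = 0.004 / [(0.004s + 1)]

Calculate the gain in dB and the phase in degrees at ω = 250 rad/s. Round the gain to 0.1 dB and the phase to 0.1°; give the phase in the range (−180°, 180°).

-51.0 dB, -45.0°

At ω = 250 rad/s:
pole (1 + j250·0.004) = 1 + j1 → |·| ≈ 1.4142, ∠ ≈ 45.00°
|T| = 0.004 · 1 / (1.4142) ≈ 0.0028285
Gain = 20 log₁₀(0.0028285) ≈ -50.97 dB
∠T = (0°) − (45.00°) = -45.00°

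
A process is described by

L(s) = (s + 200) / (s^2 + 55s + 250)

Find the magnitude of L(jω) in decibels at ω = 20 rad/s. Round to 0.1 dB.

Substitute s = j20:
Numerator: (j20) + 200 = 200 + j20
Denominator: (j20)^2 + 55(j20) + 250 = -150 + j1100
|N| = √(200² + 20²) ≈ 201, ∠N ≈ 5.71°
|D| = √(150² + 1100²) ≈ 1110.2, ∠D ≈ 97.77°
|L| = 201 / 1110.2 ≈ 0.18105
Gain = 20 log₁₀(0.18105) ≈ -14.84 dB

-14.8 dB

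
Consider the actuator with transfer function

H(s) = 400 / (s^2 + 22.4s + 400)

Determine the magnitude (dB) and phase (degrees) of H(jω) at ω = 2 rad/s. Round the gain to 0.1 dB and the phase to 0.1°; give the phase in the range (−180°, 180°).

0.0 dB, -6.5°

At s = jω = j2:
quadratic: (j2)² + 22.4·j2 + 400 = 396 + j44.8 → |·| ≈ 398.53, ∠ ≈ 6.45°
|H| = 400 / 398.53 ≈ 1.0037
Gain = 20 log₁₀(1.0037) ≈ 0.03 dB
∠H = 0.00° − 6.45° = -6.45°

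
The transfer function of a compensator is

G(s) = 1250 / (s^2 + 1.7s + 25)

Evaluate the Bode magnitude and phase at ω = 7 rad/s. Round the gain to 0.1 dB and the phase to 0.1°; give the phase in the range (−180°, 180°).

At s = jω = j7:
quadratic: (j7)² + 1.7·j7 + 25 = -24 + j11.9 → |·| ≈ 26.788, ∠ ≈ 153.63°
|G| = 1250 / 26.788 ≈ 46.663
Gain = 20 log₁₀(46.663) ≈ 33.38 dB
∠G = 0.00° − 153.63° = -153.63°

33.4 dB, -153.6°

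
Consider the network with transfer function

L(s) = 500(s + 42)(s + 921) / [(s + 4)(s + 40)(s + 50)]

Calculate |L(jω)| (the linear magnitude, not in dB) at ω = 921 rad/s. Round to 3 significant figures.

0.767

At s = jω = j921:
zero (s+42): 42 + j921 → |·| = √(42²+921²) = √850005 ≈ 921.96, ∠ = arctan(921/42) ≈ 87.39°
zero (s+921): 921 + j921 → |·| = √(921²+921²) = √1696482 ≈ 1302.5, ∠ = arctan(921/921) ≈ 45.00°
pole (s+4): 4 + j921 → |·| = √(4²+921²) = √848257 ≈ 921.01, ∠ = arctan(921/4) ≈ 89.75°
pole (s+40): 40 + j921 → |·| = √(40²+921²) = √849841 ≈ 921.87, ∠ = arctan(921/40) ≈ 87.51°
pole (s+50): 50 + j921 → |·| = √(50²+921²) = √850741 ≈ 922.36, ∠ = arctan(921/50) ≈ 86.89°
|L| = 500 · 1.2009e+06 / 7.8313e+08 ≈ 0.76673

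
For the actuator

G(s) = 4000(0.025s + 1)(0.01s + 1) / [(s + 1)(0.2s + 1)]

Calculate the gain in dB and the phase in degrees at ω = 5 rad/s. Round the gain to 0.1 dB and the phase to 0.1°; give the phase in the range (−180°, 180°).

At ω = 5 rad/s:
zero (1 + j5·0.025) = 1 + j0.125 → |·| ≈ 1.0078, ∠ ≈ 7.13°
zero (1 + j5·0.01) = 1 + j0.05 → |·| ≈ 1.0012, ∠ ≈ 2.86°
pole (1 + j5·1) = 1 + j5 → |·| ≈ 5.099, ∠ ≈ 78.69°
pole (1 + j5·0.2) = 1 + j1 → |·| ≈ 1.4142, ∠ ≈ 45.00°
|G| = 4000 · 1.0078 · 1.0012 / (5.099 · 1.4142) ≈ 559.71
Gain = 20 log₁₀(559.71) ≈ 54.96 dB
∠G = (7.13° + 2.86°) − (78.69° + 45.00°) = -113.70°

55.0 dB, -113.7°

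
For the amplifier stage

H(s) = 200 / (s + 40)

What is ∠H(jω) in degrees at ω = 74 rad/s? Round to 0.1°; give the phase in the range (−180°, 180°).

-61.6°

At s = jω = j74:
pole (s+40): 40 + j74 → |·| = √(40²+74²) = √7076 ≈ 84.119, ∠ = arctan(74/40) ≈ 61.61°
∠H = 0.00° − 61.61° = -61.61°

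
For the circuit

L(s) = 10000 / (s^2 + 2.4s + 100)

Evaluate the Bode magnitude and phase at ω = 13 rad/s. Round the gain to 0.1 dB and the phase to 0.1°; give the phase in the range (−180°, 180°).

At s = jω = j13:
quadratic: (j13)² + 2.4·j13 + 100 = -69 + j31.2 → |·| ≈ 75.726, ∠ ≈ 155.67°
|L| = 10000 / 75.726 ≈ 132.06
Gain = 20 log₁₀(132.06) ≈ 42.42 dB
∠L = 0.00° − 155.67° = -155.67°

42.4 dB, -155.7°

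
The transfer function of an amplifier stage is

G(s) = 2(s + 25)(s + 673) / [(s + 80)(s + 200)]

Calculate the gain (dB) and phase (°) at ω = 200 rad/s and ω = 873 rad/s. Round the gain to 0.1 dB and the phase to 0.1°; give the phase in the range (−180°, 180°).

At s = jω = j200:
zero (s+25): 25 + j200 → |·| = √(25²+200²) = √40625 ≈ 201.56, ∠ = arctan(200/25) ≈ 82.87°
zero (s+673): 673 + j200 → |·| = √(673²+200²) = √492929 ≈ 702.09, ∠ = arctan(200/673) ≈ 16.55°
pole (s+80): 80 + j200 → |·| = √(80²+200²) = √46400 ≈ 215.41, ∠ = arctan(200/80) ≈ 68.20°
pole (s+200): 200 + j200 → |·| = √(200²+200²) = √80000 ≈ 282.84, ∠ = arctan(200/200) ≈ 45.00°
|G| = 2 · 1.4151e+05 / 60927 ≈ 4.6452
Gain = 20 log₁₀(4.6452) ≈ 13.34 dB
∠G = 99.42° − 113.20° = -13.78°

At s = jω = j873:
zero (s+25): 25 + j873 → |·| = √(25²+873²) = √762754 ≈ 873.36, ∠ = arctan(873/25) ≈ 88.36°
zero (s+673): 673 + j873 → |·| = √(673²+873²) = √1215058 ≈ 1102.3, ∠ = arctan(873/673) ≈ 52.37°
pole (s+80): 80 + j873 → |·| = √(80²+873²) = √768529 ≈ 876.66, ∠ = arctan(873/80) ≈ 84.76°
pole (s+200): 200 + j873 → |·| = √(200²+873²) = √802129 ≈ 895.62, ∠ = arctan(873/200) ≈ 77.10°
|G| = 2 · 9.627e+05 / 7.8515e+05 ≈ 2.4523
Gain = 20 log₁₀(2.4523) ≈ 7.79 dB
∠G = 140.73° − 161.86° = -21.13°

ω = 200: 13.3 dB, -13.8°; ω = 873: 7.8 dB, -21.1°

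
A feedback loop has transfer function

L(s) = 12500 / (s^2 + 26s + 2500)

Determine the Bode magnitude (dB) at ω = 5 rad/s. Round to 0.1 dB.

At s = jω = j5:
quadratic: (j5)² + 26·j5 + 2500 = 2475 + j130 → |·| ≈ 2478.4, ∠ ≈ 3.01°
|L| = 12500 / 2478.4 ≈ 5.0436
Gain = 20 log₁₀(5.0436) ≈ 14.05 dB

14.1 dB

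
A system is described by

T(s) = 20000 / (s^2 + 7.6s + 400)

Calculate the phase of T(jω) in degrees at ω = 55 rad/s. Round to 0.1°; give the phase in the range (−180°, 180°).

-171.0°

At s = jω = j55:
quadratic: (j55)² + 7.6·j55 + 400 = -2625 + j418 → |·| ≈ 2658.1, ∠ ≈ 170.95°
∠T = 0.00° − 170.95° = -170.95°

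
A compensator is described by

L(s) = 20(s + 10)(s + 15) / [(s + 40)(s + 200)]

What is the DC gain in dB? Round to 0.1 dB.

-8.5 dB

L(0) = 20·10·15 / (40·200) = 0.375
20 log₁₀(0.375) ≈ -8.52 dB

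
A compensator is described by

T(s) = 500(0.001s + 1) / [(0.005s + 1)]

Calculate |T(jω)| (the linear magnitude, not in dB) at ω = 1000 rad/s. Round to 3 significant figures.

139

At ω = 1000 rad/s:
zero (1 + j1000·0.001) = 1 + j1 → |·| ≈ 1.4142, ∠ ≈ 45.00°
pole (1 + j1000·0.005) = 1 + j5 → |·| ≈ 5.099, ∠ ≈ 78.69°
|T| = 500 · 1.4142 / (5.099) ≈ 138.67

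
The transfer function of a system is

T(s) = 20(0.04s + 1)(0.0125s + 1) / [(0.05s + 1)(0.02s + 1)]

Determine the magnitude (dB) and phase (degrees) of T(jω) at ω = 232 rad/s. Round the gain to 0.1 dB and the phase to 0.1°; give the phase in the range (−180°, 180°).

At ω = 232 rad/s:
zero (1 + j232·0.04) = 1 + j9.28 → |·| ≈ 9.3337, ∠ ≈ 83.85°
zero (1 + j232·0.0125) = 1 + j2.9 → |·| ≈ 3.0676, ∠ ≈ 70.97°
pole (1 + j232·0.05) = 1 + j11.6 → |·| ≈ 11.643, ∠ ≈ 85.07°
pole (1 + j232·0.02) = 1 + j4.64 → |·| ≈ 4.7465, ∠ ≈ 77.84°
|T| = 20 · 9.3337 · 3.0676 / (11.643 · 4.7465) ≈ 10.362
Gain = 20 log₁₀(10.362) ≈ 20.31 dB
∠T = (83.85° + 70.97°) − (85.07° + 77.84°) = -8.09°

20.3 dB, -8.1°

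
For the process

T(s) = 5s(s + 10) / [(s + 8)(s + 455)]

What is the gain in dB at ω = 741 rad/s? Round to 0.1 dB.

At s = jω = j741:
zero (s+10): 10 + j741 → |·| = √(10²+741²) = √549181 ≈ 741.07, ∠ = arctan(741/10) ≈ 89.23°
zero at origin: s = j741 → |·| = 741, ∠ = 90.00°
pole (s+8): 8 + j741 → |·| = √(8²+741²) = √549145 ≈ 741.04, ∠ = arctan(741/8) ≈ 89.38°
pole (s+455): 455 + j741 → |·| = √(455²+741²) = √756106 ≈ 869.54, ∠ = arctan(741/455) ≈ 58.45°
|T| = 5 · 5.4913e+05 / 6.4436e+05 ≈ 4.261
Gain = 20 log₁₀(4.261) ≈ 12.59 dB

12.6 dB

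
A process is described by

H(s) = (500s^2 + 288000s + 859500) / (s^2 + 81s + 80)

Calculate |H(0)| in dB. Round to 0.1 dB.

H(0) = 859500 / 80 ≈ 10744
20 log₁₀(10744) ≈ 80.62 dB

80.6 dB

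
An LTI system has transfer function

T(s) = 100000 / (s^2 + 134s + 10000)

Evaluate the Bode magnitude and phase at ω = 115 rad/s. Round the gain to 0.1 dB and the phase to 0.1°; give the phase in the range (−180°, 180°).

At s = jω = j115:
quadratic: (j115)² + 134·j115 + 10000 = -3225 + j15410 → |·| ≈ 15744, ∠ ≈ 101.82°
|T| = 100000 / 15744 ≈ 6.3516
Gain = 20 log₁₀(6.3516) ≈ 16.06 dB
∠T = 0.00° − 101.82° = -101.82°

16.1 dB, -101.8°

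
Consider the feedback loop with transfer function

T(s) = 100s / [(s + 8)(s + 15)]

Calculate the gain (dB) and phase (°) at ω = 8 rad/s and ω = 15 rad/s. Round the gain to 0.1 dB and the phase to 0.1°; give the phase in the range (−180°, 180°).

At s = jω = j8:
zero at origin: s = j8 → |·| = 8, ∠ = 90.00°
pole (s+8): 8 + j8 → |·| = √(8²+8²) = √128 ≈ 11.314, ∠ = arctan(8/8) ≈ 45.00°
pole (s+15): 15 + j8 → |·| = √(15²+8²) = √289 ≈ 17, ∠ = arctan(8/15) ≈ 28.07°
|T| = 100 · 8 / 192.34 ≈ 4.1593
Gain = 20 log₁₀(4.1593) ≈ 12.38 dB
∠T = 90.00° − 73.07° = 16.93°

At s = jω = j15:
zero at origin: s = j15 → |·| = 15, ∠ = 90.00°
pole (s+8): 8 + j15 → |·| = √(8²+15²) = √289 ≈ 17, ∠ = arctan(15/8) ≈ 61.93°
pole (s+15): 15 + j15 → |·| = √(15²+15²) = √450 ≈ 21.213, ∠ = arctan(15/15) ≈ 45.00°
|T| = 100 · 15 / 360.62 ≈ 4.1595
Gain = 20 log₁₀(4.1595) ≈ 12.38 dB
∠T = 90.00° − 106.93° = -16.93°

ω = 8: 12.4 dB, 16.9°; ω = 15: 12.4 dB, -16.9°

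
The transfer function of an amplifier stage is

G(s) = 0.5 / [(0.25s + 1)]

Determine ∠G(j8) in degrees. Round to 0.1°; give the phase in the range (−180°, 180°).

-63.4°

At ω = 8 rad/s:
pole (1 + j8·0.25) = 1 + j2 → |·| ≈ 2.2361, ∠ ≈ 63.43°
∠G = (0°) − (63.43°) = -63.43°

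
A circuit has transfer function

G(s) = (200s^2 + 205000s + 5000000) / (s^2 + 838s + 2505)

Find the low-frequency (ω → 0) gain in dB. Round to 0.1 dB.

66.0 dB

G(0) = 5000000 / 2505 ≈ 1996
20 log₁₀(1996) ≈ 66.00 dB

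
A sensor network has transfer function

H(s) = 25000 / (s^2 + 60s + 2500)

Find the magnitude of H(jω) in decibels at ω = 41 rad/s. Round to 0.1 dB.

At s = jω = j41:
quadratic: (j41)² + 60·j41 + 2500 = 819 + j2460 → |·| ≈ 2592.8, ∠ ≈ 71.59°
|H| = 25000 / 2592.8 ≈ 9.6421
Gain = 20 log₁₀(9.6421) ≈ 19.68 dB

19.7 dB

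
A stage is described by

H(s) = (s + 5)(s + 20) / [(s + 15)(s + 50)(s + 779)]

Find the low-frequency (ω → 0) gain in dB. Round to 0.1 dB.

H(0) = 1·5·20 / (15·50·779) ≈ 0.00017116
20 log₁₀(0.00017116) ≈ -75.33 dB

-75.3 dB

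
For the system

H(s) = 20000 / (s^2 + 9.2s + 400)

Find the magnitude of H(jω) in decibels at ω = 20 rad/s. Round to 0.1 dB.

40.7 dB

At s = jω = j20:
quadratic: (j20)² + 9.2·j20 + 400 = 0 + j184 → |·| ≈ 184, ∠ ≈ 90.00°
|H| = 20000 / 184 ≈ 108.7
Gain = 20 log₁₀(108.7) ≈ 40.72 dB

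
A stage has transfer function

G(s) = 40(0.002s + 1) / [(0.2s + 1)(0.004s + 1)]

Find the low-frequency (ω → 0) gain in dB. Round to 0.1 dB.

32.0 dB

G(0) = 40 · 1 / 1 = 40
20 log₁₀(40) ≈ 32.04 dB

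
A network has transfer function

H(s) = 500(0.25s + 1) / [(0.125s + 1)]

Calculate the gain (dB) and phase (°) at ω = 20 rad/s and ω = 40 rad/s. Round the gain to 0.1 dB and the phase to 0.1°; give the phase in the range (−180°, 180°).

ω = 20: 59.5 dB, 10.5°; ω = 40: 59.9 dB, 5.6°

At ω = 20 rad/s:
zero (1 + j20·0.25) = 1 + j5 → |·| ≈ 5.099, ∠ ≈ 78.69°
pole (1 + j20·0.125) = 1 + j2.5 → |·| ≈ 2.6926, ∠ ≈ 68.20°
|H| = 500 · 5.099 / (2.6926) ≈ 946.85
Gain = 20 log₁₀(946.85) ≈ 59.53 dB
∠H = (78.69°) − (68.20°) = 10.49°

At ω = 40 rad/s:
zero (1 + j40·0.25) = 1 + j10 → |·| ≈ 10.05, ∠ ≈ 84.29°
pole (1 + j40·0.125) = 1 + j5 → |·| ≈ 5.099, ∠ ≈ 78.69°
|H| = 500 · 10.05 / (5.099) ≈ 985.49
Gain = 20 log₁₀(985.49) ≈ 59.87 dB
∠H = (84.29°) − (78.69°) = 5.60°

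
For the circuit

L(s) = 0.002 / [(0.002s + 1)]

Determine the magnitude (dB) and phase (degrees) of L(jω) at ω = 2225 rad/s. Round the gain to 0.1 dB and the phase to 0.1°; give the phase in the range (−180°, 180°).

-67.2 dB, -77.3°

At ω = 2225 rad/s:
pole (1 + j2225·0.002) = 1 + j4.45 → |·| ≈ 4.561, ∠ ≈ 77.33°
|L| = 0.002 · 1 / (4.561) ≈ 0.0004385
Gain = 20 log₁₀(0.0004385) ≈ -67.16 dB
∠L = (0°) − (77.33°) = -77.33°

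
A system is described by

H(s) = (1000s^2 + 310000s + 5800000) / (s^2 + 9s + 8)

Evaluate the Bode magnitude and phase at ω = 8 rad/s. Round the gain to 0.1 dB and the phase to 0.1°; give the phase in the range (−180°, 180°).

96.7 dB, -104.5°

Substitute s = j8:
Numerator: 1000(j8)^2 + 310000(j8) + 5800000 = 5736000 + j2480000
Denominator: (j8)^2 + 9(j8) + 8 = -56 + j72
|N| = √(5736000² + 2480000²) ≈ 6.2492e+06, ∠N ≈ 23.38°
|D| = √(56² + 72²) ≈ 91.214, ∠D ≈ 127.87°
|H| = 6.2492e+06 / 91.214 ≈ 68511
Gain = 20 log₁₀(68511) ≈ 96.72 dB
∠H = 23.38° − 127.87° = -104.49°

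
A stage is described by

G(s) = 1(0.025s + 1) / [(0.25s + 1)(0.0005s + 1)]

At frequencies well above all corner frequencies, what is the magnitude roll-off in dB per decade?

-20 dB/decade

Each pole contributes −20 dB/decade at high frequency; each zero contributes +20 dB/decade.
Net: 1 zero(s) − 2 pole(s) → -20 dB/decade.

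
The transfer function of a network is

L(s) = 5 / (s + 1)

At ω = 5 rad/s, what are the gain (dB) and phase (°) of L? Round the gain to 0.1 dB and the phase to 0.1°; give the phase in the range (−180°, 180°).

-0.2 dB, -78.7°

Substitute s = j5:
Numerator: 5 = 5 + j0
Denominator: (j5) + 1 = 1 + j5
|N| = √(5² + 0²) ≈ 5, ∠N ≈ 0.00°
|D| = √(1² + 5²) ≈ 5.099, ∠D ≈ 78.69°
|L| = 5 / 5.099 ≈ 0.98058
Gain = 20 log₁₀(0.98058) ≈ -0.17 dB
∠L = 0.00° − 78.69° = -78.69°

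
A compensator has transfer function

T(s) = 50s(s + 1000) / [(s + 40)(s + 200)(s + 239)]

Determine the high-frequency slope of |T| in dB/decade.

-20 dB/decade

Each pole contributes −20 dB/decade at high frequency; each zero contributes +20 dB/decade.
Net: 2 zero(s) − 3 pole(s) → -20 dB/decade.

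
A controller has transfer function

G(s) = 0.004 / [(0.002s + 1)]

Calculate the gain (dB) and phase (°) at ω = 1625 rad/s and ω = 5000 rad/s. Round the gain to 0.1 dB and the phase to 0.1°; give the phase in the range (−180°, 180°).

ω = 1625: -58.6 dB, -72.9°; ω = 5000: -68.0 dB, -84.3°

At ω = 1625 rad/s:
pole (1 + j1625·0.002) = 1 + j3.25 → |·| ≈ 3.4004, ∠ ≈ 72.90°
|G| = 0.004 · 1 / (3.4004) ≈ 0.0011763
Gain = 20 log₁₀(0.0011763) ≈ -58.59 dB
∠G = (0°) − (72.90°) = -72.90°

At ω = 5000 rad/s:
pole (1 + j5000·0.002) = 1 + j10 → |·| ≈ 10.05, ∠ ≈ 84.29°
|G| = 0.004 · 1 / (10.05) ≈ 0.00039801
Gain = 20 log₁₀(0.00039801) ≈ -68.00 dB
∠G = (0°) − (84.29°) = -84.29°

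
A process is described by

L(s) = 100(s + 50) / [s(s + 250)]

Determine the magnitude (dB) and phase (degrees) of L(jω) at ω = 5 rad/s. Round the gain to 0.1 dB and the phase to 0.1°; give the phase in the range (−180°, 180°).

At s = jω = j5:
zero (s+50): 50 + j5 → |·| = √(50²+5²) = √2525 ≈ 50.249, ∠ = arctan(5/50) ≈ 5.71°
pole (s+250): 250 + j5 → |·| = √(250²+5²) = √62525 ≈ 250.05, ∠ = arctan(5/250) ≈ 1.15°
pole at origin: |s| = 5, ∠ = 90.00° (in denominator)
|L| = 100 · 50.249 / 1250.2 ≈ 4.0193
Gain = 20 log₁₀(4.0193) ≈ 12.08 dB
∠L = 5.71° − 91.15° = -85.44°

12.1 dB, -85.4°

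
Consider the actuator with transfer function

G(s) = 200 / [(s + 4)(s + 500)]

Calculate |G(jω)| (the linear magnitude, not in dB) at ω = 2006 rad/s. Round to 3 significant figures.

At s = jω = j2006:
pole (s+4): 4 + j2006 → |·| = √(4²+2006²) = √4024052 ≈ 2006, ∠ = arctan(2006/4) ≈ 89.89°
pole (s+500): 500 + j2006 → |·| = √(500²+2006²) = √4274036 ≈ 2067.4, ∠ = arctan(2006/500) ≈ 76.00°
|G| = 200 / 4.1472e+06 ≈ 4.8225e-05

4.82e-05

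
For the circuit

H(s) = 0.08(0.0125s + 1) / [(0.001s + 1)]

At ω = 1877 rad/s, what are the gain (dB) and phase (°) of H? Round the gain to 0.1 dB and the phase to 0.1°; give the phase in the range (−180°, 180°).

-1.1 dB, 25.6°

At ω = 1877 rad/s:
zero (1 + j1877·0.0125) = 1 + j23.4625 → |·| ≈ 23.484, ∠ ≈ 87.56°
pole (1 + j1877·0.001) = 1 + j1.877 → |·| ≈ 2.1268, ∠ ≈ 61.95°
|H| = 0.08 · 23.484 / (2.1268) ≈ 0.88336
Gain = 20 log₁₀(0.88336) ≈ -1.08 dB
∠H = (87.56°) − (61.95°) = 25.61°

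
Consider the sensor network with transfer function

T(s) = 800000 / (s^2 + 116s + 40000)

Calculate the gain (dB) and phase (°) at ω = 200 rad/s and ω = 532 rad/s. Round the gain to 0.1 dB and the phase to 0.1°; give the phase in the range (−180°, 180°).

ω = 200: 30.8 dB, -90.0°; ω = 532: 10.1 dB, -165.8°

At s = jω = j200:
quadratic: (j200)² + 116·j200 + 40000 = 0 + j23200 → |·| ≈ 23200, ∠ ≈ 90.00°
|T| = 800000 / 23200 ≈ 34.483
Gain = 20 log₁₀(34.483) ≈ 30.75 dB
∠T = 0.00° − 90.00° = -90.00°

At s = jω = j532:
quadratic: (j532)² + 116·j532 + 40000 = -243024 + j61712 → |·| ≈ 2.5074e+05, ∠ ≈ 165.75°
|T| = 800000 / 2.5074e+05 ≈ 3.1906
Gain = 20 log₁₀(3.1906) ≈ 10.08 dB
∠T = 0.00° − 165.75° = -165.75°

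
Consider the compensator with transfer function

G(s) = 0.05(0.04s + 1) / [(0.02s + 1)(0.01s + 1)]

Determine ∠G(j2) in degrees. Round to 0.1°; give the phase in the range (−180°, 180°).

1.1°

At ω = 2 rad/s:
zero (1 + j2·0.04) = 1 + j0.08 → |·| ≈ 1.0032, ∠ ≈ 4.57°
pole (1 + j2·0.02) = 1 + j0.04 → |·| ≈ 1.0008, ∠ ≈ 2.29°
pole (1 + j2·0.01) = 1 + j0.02 → |·| ≈ 1.0002, ∠ ≈ 1.15°
∠G = (4.57°) − (2.29° + 1.15°) = 1.13°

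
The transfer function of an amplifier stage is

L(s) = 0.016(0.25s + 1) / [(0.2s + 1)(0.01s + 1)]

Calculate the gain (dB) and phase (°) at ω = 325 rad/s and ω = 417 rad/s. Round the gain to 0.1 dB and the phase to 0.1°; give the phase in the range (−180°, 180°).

At ω = 325 rad/s:
zero (1 + j325·0.25) = 1 + j81.25 → |·| ≈ 81.256, ∠ ≈ 89.29°
pole (1 + j325·0.2) = 1 + j65 → |·| ≈ 65.008, ∠ ≈ 89.12°
pole (1 + j325·0.01) = 1 + j3.25 → |·| ≈ 3.4004, ∠ ≈ 72.90°
|L| = 0.016 · 81.256 / (65.008 · 3.4004) ≈ 0.0058814
Gain = 20 log₁₀(0.0058814) ≈ -44.61 dB
∠L = (89.29°) − (89.12° + 72.90°) = -72.73°

At ω = 417 rad/s:
zero (1 + j417·0.25) = 1 + j104.25 → |·| ≈ 104.25, ∠ ≈ 89.45°
pole (1 + j417·0.2) = 1 + j83.4 → |·| ≈ 83.406, ∠ ≈ 89.31°
pole (1 + j417·0.01) = 1 + j4.17 → |·| ≈ 4.2882, ∠ ≈ 76.51°
|L| = 0.016 · 104.25 / (83.406 · 4.2882) ≈ 0.0046636
Gain = 20 log₁₀(0.0046636) ≈ -46.63 dB
∠L = (89.45°) − (89.31° + 76.51°) = -76.37°

ω = 325: -44.6 dB, -72.7°; ω = 417: -46.6 dB, -76.4°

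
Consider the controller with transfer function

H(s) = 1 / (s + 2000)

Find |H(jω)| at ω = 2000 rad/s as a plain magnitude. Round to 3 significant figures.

0.000354

At s = jω = j2000:
pole (s+2000): 2000 + j2000 → |·| = √(2000²+2000²) = √8000000 ≈ 2828.4, ∠ = arctan(2000/2000) ≈ 45.00°
|H| = 1 / 2828.4 ≈ 0.00035356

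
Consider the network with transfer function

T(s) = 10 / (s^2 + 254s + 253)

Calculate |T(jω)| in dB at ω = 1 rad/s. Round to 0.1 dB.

Substitute s = j1:
Numerator: 10 = 10 + j0
Denominator: (j1)^2 + 254(j1) + 253 = 252 + j254
|N| = √(10² + 0²) ≈ 10, ∠N ≈ 0.00°
|D| = √(252² + 254²) ≈ 357.8, ∠D ≈ 45.23°
|T| = 10 / 357.8 ≈ 0.027949
Gain = 20 log₁₀(0.027949) ≈ -31.07 dB

-31.1 dB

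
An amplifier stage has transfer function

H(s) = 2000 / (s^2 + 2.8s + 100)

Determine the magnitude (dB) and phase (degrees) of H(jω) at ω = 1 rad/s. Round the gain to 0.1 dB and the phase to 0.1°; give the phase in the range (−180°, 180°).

At s = jω = j1:
quadratic: (j1)² + 2.8·j1 + 100 = 99 + j2.8 → |·| ≈ 99.04, ∠ ≈ 1.62°
|H| = 2000 / 99.04 ≈ 20.194
Gain = 20 log₁₀(20.194) ≈ 26.10 dB
∠H = 0.00° − 1.62° = -1.62°

26.1 dB, -1.6°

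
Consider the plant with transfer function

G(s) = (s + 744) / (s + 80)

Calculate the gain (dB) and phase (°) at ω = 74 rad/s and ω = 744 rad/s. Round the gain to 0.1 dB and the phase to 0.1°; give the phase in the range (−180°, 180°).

ω = 74: 16.7 dB, -37.1°; ω = 744: 3.0 dB, -38.9°

At s = jω = j74:
zero (s+744): 744 + j74 → |·| = √(744²+74²) = √559012 ≈ 747.67, ∠ = arctan(74/744) ≈ 5.68°
pole (s+80): 80 + j74 → |·| = √(80²+74²) = √11876 ≈ 108.98, ∠ = arctan(74/80) ≈ 42.77°
|G| = 1 · 747.67 / 108.98 ≈ 6.8606
Gain = 20 log₁₀(6.8606) ≈ 16.73 dB
∠G = 5.68° − 42.77° = -37.09°

At s = jω = j744:
zero (s+744): 744 + j744 → |·| = √(744²+744²) = √1107072 ≈ 1052.2, ∠ = arctan(744/744) ≈ 45.00°
pole (s+80): 80 + j744 → |·| = √(80²+744²) = √559936 ≈ 748.29, ∠ = arctan(744/80) ≈ 83.86°
|G| = 1 · 1052.2 / 748.29 ≈ 1.4061
Gain = 20 log₁₀(1.4061) ≈ 2.96 dB
∠G = 45.00° − 83.86° = -38.86°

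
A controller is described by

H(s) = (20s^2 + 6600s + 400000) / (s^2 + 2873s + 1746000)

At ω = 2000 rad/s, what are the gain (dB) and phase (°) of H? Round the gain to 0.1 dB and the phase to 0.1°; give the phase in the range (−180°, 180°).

22.3 dB, 59.2°

Substitute s = j2000:
Numerator: 20(j2000)^2 + 6600(j2000) + 400000 = -79600000 + j13200000
Denominator: (j2000)^2 + 2873(j2000) + 1746000 = -2254000 + j5746000
|N| = √(79600000² + 13200000²) ≈ 8.0687e+07, ∠N ≈ 170.58°
|D| = √(2254000² + 5746000²) ≈ 6.1723e+06, ∠D ≈ 111.42°
|H| = 8.0687e+07 / 6.1723e+06 ≈ 13.072
Gain = 20 log₁₀(13.072) ≈ 22.33 dB
∠H = 170.58° − 111.42° = 59.16°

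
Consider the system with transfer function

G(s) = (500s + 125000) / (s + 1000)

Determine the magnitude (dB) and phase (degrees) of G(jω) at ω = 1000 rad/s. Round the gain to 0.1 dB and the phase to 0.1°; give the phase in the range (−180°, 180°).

51.2 dB, 31.0°

Substitute s = j1000:
Numerator: 500(j1000) + 125000 = 125000 + j500000
Denominator: (j1000) + 1000 = 1000 + j1000
|N| = √(125000² + 500000²) ≈ 5.1539e+05, ∠N ≈ 75.96°
|D| = √(1000² + 1000²) ≈ 1414.2, ∠D ≈ 45.00°
|G| = 5.1539e+05 / 1414.2 ≈ 364.44
Gain = 20 log₁₀(364.44) ≈ 51.23 dB
∠G = 75.96° − 45.00° = 30.96°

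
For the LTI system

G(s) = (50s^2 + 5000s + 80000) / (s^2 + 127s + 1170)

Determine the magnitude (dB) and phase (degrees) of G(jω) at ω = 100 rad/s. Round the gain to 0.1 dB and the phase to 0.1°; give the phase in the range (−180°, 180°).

32.5 dB, 5.2°

Substitute s = j100:
Numerator: 50(j100)^2 + 5000(j100) + 80000 = -420000 + j500000
Denominator: (j100)^2 + 127(j100) + 1170 = -8830 + j12700
|N| = √(420000² + 500000²) ≈ 6.5299e+05, ∠N ≈ 130.03°
|D| = √(8830² + 12700²) ≈ 15468, ∠D ≈ 124.81°
|G| = 6.5299e+05 / 15468 ≈ 42.216
Gain = 20 log₁₀(42.216) ≈ 32.51 dB
∠G = 130.03° − 124.81° = 5.22°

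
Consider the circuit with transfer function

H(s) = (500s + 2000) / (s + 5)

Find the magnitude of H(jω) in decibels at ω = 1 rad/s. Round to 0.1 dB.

52.1 dB

Substitute s = j1:
Numerator: 500(j1) + 2000 = 2000 + j500
Denominator: (j1) + 5 = 5 + j1
|N| = √(2000² + 500²) ≈ 2061.6, ∠N ≈ 14.04°
|D| = √(5² + 1²) ≈ 5.099, ∠D ≈ 11.31°
|H| = 2061.6 / 5.099 ≈ 404.31
Gain = 20 log₁₀(404.31) ≈ 52.13 dB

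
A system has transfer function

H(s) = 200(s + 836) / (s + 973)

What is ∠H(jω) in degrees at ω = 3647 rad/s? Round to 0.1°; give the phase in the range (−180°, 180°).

At s = jω = j3647:
zero (s+836): 836 + j3647 → |·| = √(836²+3647²) = √13999505 ≈ 3741.6, ∠ = arctan(3647/836) ≈ 77.09°
pole (s+973): 973 + j3647 → |·| = √(973²+3647²) = √14247338 ≈ 3774.6, ∠ = arctan(3647/973) ≈ 75.06°
∠H = 77.09° − 75.06° = 2.03°

2.0°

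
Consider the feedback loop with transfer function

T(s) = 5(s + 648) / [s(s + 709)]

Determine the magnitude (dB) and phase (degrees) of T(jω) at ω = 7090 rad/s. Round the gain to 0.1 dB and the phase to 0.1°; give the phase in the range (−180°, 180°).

-63.0 dB, -89.5°

At s = jω = j7090:
zero (s+648): 648 + j7090 → |·| = √(648²+7090²) = √50688004 ≈ 7119.6, ∠ = arctan(7090/648) ≈ 84.78°
pole (s+709): 709 + j7090 → |·| = √(709²+7090²) = √50770781 ≈ 7125.4, ∠ = arctan(7090/709) ≈ 84.29°
pole at origin: |s| = 7090, ∠ = 90.00° (in denominator)
|T| = 5 · 7119.6 / 5.0519e+07 ≈ 0.00070465
Gain = 20 log₁₀(0.00070465) ≈ -63.04 dB
∠T = 84.78° − 174.29° = -89.51°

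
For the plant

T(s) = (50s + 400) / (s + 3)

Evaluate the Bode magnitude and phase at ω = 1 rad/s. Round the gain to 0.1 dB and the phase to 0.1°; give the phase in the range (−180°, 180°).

42.1 dB, -11.3°

Substitute s = j1:
Numerator: 50(j1) + 400 = 400 + j50
Denominator: (j1) + 3 = 3 + j1
|N| = √(400² + 50²) ≈ 403.11, ∠N ≈ 7.13°
|D| = √(3² + 1²) ≈ 3.1623, ∠D ≈ 18.43°
|T| = 403.11 / 3.1623 ≈ 127.47
Gain = 20 log₁₀(127.47) ≈ 42.11 dB
∠T = 7.13° − 18.43° = -11.30°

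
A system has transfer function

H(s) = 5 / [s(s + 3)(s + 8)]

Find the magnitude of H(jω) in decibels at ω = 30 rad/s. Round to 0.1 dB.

-75.0 dB

At s = jω = j30:
pole (s+3): 3 + j30 → |·| = √(3²+30²) = √909 ≈ 30.15, ∠ = arctan(30/3) ≈ 84.29°
pole (s+8): 8 + j30 → |·| = √(8²+30²) = √964 ≈ 31.048, ∠ = arctan(30/8) ≈ 75.07°
pole at origin: |s| = 30, ∠ = 90.00° (in denominator)
|H| = 5 / 28083 ≈ 0.00017804
Gain = 20 log₁₀(0.00017804) ≈ -74.99 dB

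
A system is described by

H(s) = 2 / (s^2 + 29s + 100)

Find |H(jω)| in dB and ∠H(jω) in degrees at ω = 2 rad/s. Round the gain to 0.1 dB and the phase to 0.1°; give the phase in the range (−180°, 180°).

Substitute s = j2:
Numerator: 2 = 2 + j0
Denominator: (j2)^2 + 29(j2) + 100 = 96 + j58
|N| = √(2² + 0²) ≈ 2, ∠N ≈ 0.00°
|D| = √(96² + 58²) ≈ 112.16, ∠D ≈ 31.14°
|H| = 2 / 112.16 ≈ 0.017832
Gain = 20 log₁₀(0.017832) ≈ -34.98 dB
∠H = 0.00° − 31.14° = -31.14°

-35.0 dB, -31.1°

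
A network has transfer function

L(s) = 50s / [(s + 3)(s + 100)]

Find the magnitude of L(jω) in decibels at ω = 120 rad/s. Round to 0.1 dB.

-9.9 dB

At s = jω = j120:
zero at origin: s = j120 → |·| = 120, ∠ = 90.00°
pole (s+3): 3 + j120 → |·| = √(3²+120²) = √14409 ≈ 120.04, ∠ = arctan(120/3) ≈ 88.57°
pole (s+100): 100 + j120 → |·| = √(100²+120²) = √24400 ≈ 156.2, ∠ = arctan(120/100) ≈ 50.19°
|L| = 50 · 120 / 18750 ≈ 0.32
Gain = 20 log₁₀(0.32) ≈ -9.90 dB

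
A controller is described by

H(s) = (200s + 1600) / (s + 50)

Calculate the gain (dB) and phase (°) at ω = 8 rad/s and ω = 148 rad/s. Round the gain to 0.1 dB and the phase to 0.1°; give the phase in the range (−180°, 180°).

Substitute s = j8:
Numerator: 200(j8) + 1600 = 1600 + j1600
Denominator: (j8) + 50 = 50 + j8
|N| = √(1600² + 1600²) ≈ 2262.7, ∠N ≈ 45.00°
|D| = √(50² + 8²) ≈ 50.636, ∠D ≈ 9.09°
|H| = 2262.7 / 50.636 ≈ 44.686
Gain = 20 log₁₀(44.686) ≈ 33.00 dB
∠H = 45.00° − 9.09° = 35.91°

Substitute s = j148:
Numerator: 200(j148) + 1600 = 1600 + j29600
Denominator: (j148) + 50 = 50 + j148
|N| = √(1600² + 29600²) ≈ 29643, ∠N ≈ 86.91°
|D| = √(50² + 148²) ≈ 156.22, ∠D ≈ 71.33°
|H| = 29643 / 156.22 ≈ 189.75
Gain = 20 log₁₀(189.75) ≈ 45.56 dB
∠H = 86.91° − 71.33° = 15.58°

ω = 8: 33.0 dB, 35.9°; ω = 148: 45.6 dB, 15.6°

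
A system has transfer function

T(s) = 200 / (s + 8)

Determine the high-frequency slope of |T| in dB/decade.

-20 dB/decade

Each pole contributes −20 dB/decade at high frequency; each zero contributes +20 dB/decade.
Net: 0 zero(s) − 1 pole(s) → -20 dB/decade.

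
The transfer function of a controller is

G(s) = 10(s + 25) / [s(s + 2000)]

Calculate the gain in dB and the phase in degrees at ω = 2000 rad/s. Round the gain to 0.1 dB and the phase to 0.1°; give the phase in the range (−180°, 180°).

At s = jω = j2000:
zero (s+25): 25 + j2000 → |·| = √(25²+2000²) = √4000625 ≈ 2000.2, ∠ = arctan(2000/25) ≈ 89.28°
pole (s+2000): 2000 + j2000 → |·| = √(2000²+2000²) = √8000000 ≈ 2828.4, ∠ = arctan(2000/2000) ≈ 45.00°
pole at origin: |s| = 2000, ∠ = 90.00° (in denominator)
|G| = 10 · 2000.2 / 5.6568e+06 ≈ 0.0035359
Gain = 20 log₁₀(0.0035359) ≈ -49.03 dB
∠G = 89.28° − 135.00° = -45.72°

-49.0 dB, -45.7°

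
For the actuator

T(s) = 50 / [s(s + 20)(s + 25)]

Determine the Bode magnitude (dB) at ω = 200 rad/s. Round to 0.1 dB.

-104.2 dB

At s = jω = j200:
pole (s+20): 20 + j200 → |·| = √(20²+200²) = √40400 ≈ 201, ∠ = arctan(200/20) ≈ 84.29°
pole (s+25): 25 + j200 → |·| = √(25²+200²) = √40625 ≈ 201.56, ∠ = arctan(200/25) ≈ 82.87°
pole at origin: |s| = 200, ∠ = 90.00° (in denominator)
|T| = 50 / 8.1027e+06 ≈ 6.1708e-06
Gain = 20 log₁₀(6.1708e-06) ≈ -104.19 dB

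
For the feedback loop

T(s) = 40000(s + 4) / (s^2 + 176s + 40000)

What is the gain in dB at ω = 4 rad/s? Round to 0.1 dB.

15.1 dB

At s = jω = j4:
zero (s+4): 4 + j4 → |·| = √(4²+4²) = √32 ≈ 5.6569, ∠ = arctan(4/4) ≈ 45.00°
quadratic: (j4)² + 176·j4 + 40000 = 39984 + j704 → |·| ≈ 39990, ∠ ≈ 1.01°
|T| = 40000 · 5.6569 / 39990 ≈ 5.6583
Gain = 20 log₁₀(5.6583) ≈ 15.05 dB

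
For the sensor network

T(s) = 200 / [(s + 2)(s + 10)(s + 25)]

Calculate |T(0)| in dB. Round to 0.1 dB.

T(0) = 200 / (2·10·25) = 0.4
20 log₁₀(0.4) ≈ -7.96 dB

-8.0 dB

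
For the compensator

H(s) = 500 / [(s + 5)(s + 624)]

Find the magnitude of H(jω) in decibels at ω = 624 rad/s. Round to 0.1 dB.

At s = jω = j624:
pole (s+5): 5 + j624 → |·| = √(5²+624²) = √389401 ≈ 624.02, ∠ = arctan(624/5) ≈ 89.54°
pole (s+624): 624 + j624 → |·| = √(624²+624²) = √778752 ≈ 882.47, ∠ = arctan(624/624) ≈ 45.00°
|H| = 500 / 5.5068e+05 ≈ 0.00090797
Gain = 20 log₁₀(0.00090797) ≈ -60.84 dB

-60.8 dB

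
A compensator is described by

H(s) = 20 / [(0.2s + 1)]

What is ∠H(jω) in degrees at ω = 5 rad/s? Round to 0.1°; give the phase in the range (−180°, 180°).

-45.0°

At ω = 5 rad/s:
pole (1 + j5·0.2) = 1 + j1 → |·| ≈ 1.4142, ∠ ≈ 45.00°
∠H = (0°) − (45.00°) = -45.00°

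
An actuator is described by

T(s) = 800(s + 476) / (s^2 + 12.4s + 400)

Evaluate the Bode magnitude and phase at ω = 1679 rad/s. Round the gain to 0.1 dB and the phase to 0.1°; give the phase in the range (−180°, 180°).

At s = jω = j1679:
zero (s+476): 476 + j1679 → |·| = √(476²+1679²) = √3045617 ≈ 1745.2, ∠ = arctan(1679/476) ≈ 74.17°
quadratic: (j1679)² + 12.4·j1679 + 400 = -2818641 + j20819.6 → |·| ≈ 2.8187e+06, ∠ ≈ 179.58°
|T| = 800 · 1745.2 / 2.8187e+06 ≈ 0.49532
Gain = 20 log₁₀(0.49532) ≈ -6.10 dB
∠T = 74.17° − 179.58° = -105.41°

-6.1 dB, -105.4°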